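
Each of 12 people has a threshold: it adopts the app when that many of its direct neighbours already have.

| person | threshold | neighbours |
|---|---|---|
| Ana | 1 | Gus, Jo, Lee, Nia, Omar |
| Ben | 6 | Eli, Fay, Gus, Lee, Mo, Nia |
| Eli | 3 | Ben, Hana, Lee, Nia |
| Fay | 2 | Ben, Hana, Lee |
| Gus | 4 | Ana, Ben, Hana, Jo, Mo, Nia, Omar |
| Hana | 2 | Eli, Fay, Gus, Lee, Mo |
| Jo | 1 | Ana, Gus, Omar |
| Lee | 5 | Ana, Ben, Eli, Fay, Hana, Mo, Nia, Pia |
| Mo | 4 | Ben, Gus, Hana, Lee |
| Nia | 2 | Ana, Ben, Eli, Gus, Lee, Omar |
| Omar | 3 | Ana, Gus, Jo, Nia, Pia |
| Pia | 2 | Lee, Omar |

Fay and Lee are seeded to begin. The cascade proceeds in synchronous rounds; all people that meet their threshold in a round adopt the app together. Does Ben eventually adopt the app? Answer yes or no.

Round 1 — Fay, Lee adopt the app (initial).
Round 2 — checking thresholds:
  Ana: 1 of 5 neighbours ≥ 1, adopts the app.
  Ben: 2 of 6 neighbours < 6, not yet.
  Eli: 1 of 4 neighbours < 3, not yet.
  Hana: 2 of 5 neighbours ≥ 2, adopts the app.
  Mo: 1 of 4 neighbours < 4, not yet.
  Nia: 1 of 6 neighbours < 2, not yet.
  Pia: 1 of 2 neighbours < 2, not yet.
Round 3 — checking thresholds:
  Ben: 2 of 6 neighbours < 6, not yet.
  Eli: 2 of 4 neighbours < 3, not yet.
  Gus: 2 of 7 neighbours < 4, not yet.
  Jo: 1 of 3 neighbours ≥ 1, adopts the app.
  Mo: 2 of 4 neighbours < 4, not yet.
  Nia: 2 of 6 neighbours ≥ 2, adopts the app.
  Omar: 1 of 5 neighbours < 3, not yet.
  Pia: 1 of 2 neighbours < 2, not yet.
Round 4 — checking thresholds:
  Ben: 3 of 6 neighbours < 6, not yet.
  Eli: 3 of 4 neighbours ≥ 3, adopts the app.
  Gus: 4 of 7 neighbours ≥ 4, adopts the app.
  Mo: 2 of 4 neighbours < 4, not yet.
  Omar: 3 of 5 neighbours ≥ 3, adopts the app.
  Pia: 1 of 2 neighbours < 2, not yet.
Round 5 — checking thresholds:
  Ben: 5 of 6 neighbours < 6, not yet.
  Mo: 3 of 4 neighbours < 4, not yet.
  Pia: 2 of 2 neighbours ≥ 2, adopts the app.
Round 6 — no new adoptions; cascade stops.

no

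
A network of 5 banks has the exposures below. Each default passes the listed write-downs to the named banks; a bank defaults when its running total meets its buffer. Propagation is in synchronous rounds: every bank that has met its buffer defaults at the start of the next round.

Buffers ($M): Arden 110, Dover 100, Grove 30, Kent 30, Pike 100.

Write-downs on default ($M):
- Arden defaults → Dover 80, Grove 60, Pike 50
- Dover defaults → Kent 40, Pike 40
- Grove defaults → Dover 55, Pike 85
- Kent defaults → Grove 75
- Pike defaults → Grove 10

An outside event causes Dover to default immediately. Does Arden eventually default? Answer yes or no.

no

Round 1 — Dover defaults (initial).
  Kent: +40 → 40 ≥ 30
  Pike: +40 → 40 < 100
Round 2 — Kent defaults.
  Grove: +75 → 75 ≥ 30
Round 3 — Grove defaults.
  Pike: +85 → 125 ≥ 100
Round 4 — Pike defaults.
No further defaults.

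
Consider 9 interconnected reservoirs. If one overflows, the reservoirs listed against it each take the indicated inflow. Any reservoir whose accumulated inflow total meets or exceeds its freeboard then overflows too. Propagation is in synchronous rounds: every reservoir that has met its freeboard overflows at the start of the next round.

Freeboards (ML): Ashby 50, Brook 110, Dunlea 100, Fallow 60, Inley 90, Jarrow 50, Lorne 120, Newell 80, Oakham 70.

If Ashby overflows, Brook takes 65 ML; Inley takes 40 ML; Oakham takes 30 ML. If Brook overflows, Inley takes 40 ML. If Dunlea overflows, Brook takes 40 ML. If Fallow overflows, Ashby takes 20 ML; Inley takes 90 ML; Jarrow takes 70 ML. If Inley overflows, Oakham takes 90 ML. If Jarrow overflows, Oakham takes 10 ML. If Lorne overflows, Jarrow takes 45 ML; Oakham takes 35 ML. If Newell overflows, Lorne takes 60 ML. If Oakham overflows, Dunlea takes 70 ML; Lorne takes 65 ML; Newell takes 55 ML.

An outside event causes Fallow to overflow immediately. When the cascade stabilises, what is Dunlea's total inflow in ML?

70

Round 1 — Fallow overflows (initial).
  Ashby: +20 → 20 < 50
  Inley: +90 → 90 ≥ 90
  Jarrow: +70 → 70 ≥ 50
Round 2 — Inley, Jarrow overflow.
  Oakham: +90+10 → 100 ≥ 70
Round 3 — Oakham overflows.
  Dunlea: +70 → 70 < 100
  Lorne: +65 → 65 < 120
  Newell: +55 → 55 < 80
No further overflows.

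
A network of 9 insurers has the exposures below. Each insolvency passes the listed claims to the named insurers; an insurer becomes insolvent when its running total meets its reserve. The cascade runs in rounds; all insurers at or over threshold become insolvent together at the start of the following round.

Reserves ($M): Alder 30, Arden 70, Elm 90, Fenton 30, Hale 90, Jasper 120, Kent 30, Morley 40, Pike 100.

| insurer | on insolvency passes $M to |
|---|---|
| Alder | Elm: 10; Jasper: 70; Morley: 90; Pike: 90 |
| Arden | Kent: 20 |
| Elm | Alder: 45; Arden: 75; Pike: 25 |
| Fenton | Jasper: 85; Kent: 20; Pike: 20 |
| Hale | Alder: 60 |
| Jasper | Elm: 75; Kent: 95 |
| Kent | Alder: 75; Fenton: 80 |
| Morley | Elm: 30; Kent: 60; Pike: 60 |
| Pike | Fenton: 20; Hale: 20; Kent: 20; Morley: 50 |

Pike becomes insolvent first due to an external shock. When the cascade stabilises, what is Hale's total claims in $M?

20

Round 1 — Pike becomes insolvent (initial).
  Fenton: +20 → 20 < 30
  Hale: +20 → 20 < 90
  Kent: +20 → 20 < 30
  Morley: +50 → 50 ≥ 40
Round 2 — Morley becomes insolvent.
  Elm: +30 → 30 < 90
  Kent: +60 → 80 ≥ 30
Round 3 — Kent becomes insolvent.
  Alder: +75 → 75 ≥ 30
  Fenton: +80 → 100 ≥ 30
Round 4 — Alder, Fenton become insolvent.
  Elm: +10 → 40 < 90
  Jasper: +70+85 → 155 ≥ 120
Round 5 — Jasper becomes insolvent.
  Elm: +75 → 115 ≥ 90
Round 6 — Elm becomes insolvent.
  Arden: +75 → 75 ≥ 70
Round 7 — Arden becomes insolvent.
No further insolvencies.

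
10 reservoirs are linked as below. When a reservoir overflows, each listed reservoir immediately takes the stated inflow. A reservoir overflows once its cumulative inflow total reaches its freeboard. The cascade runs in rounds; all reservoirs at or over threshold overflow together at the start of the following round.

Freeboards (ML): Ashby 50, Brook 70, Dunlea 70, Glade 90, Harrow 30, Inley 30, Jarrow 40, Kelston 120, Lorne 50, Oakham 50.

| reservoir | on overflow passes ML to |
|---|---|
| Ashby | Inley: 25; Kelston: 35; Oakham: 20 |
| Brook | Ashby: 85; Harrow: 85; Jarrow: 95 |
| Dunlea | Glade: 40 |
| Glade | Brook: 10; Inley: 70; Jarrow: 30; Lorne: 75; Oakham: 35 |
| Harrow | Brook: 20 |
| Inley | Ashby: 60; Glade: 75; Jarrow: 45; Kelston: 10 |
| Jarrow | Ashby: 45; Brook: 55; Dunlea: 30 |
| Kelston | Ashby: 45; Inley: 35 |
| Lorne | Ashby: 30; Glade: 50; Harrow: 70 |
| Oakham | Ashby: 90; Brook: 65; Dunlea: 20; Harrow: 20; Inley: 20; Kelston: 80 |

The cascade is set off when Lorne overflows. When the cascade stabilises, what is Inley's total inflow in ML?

0

Round 1 — Lorne overflows (initial).
  Ashby: +30 → 30 < 50
  Glade: +50 → 50 < 90
  Harrow: +70 → 70 ≥ 30
Round 2 — Harrow overflows.
  Brook: +20 → 20 < 70
No further overflows.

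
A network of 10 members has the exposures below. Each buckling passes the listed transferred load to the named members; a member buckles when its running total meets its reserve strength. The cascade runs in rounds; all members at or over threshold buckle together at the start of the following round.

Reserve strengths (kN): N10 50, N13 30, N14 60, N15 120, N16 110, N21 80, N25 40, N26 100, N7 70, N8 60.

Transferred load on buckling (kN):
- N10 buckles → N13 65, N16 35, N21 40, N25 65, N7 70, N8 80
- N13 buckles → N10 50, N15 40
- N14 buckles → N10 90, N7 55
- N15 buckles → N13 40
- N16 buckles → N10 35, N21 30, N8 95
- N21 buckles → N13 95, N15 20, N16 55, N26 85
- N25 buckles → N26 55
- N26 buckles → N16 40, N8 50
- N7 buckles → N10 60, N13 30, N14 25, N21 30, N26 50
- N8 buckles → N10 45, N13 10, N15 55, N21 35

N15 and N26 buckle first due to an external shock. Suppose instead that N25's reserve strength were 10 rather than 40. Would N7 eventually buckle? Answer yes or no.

With N25's reserve strength at 10:
Round 1 — N15, N26 buckle (initial).
  N13: +40 → 40 ≥ 30
  N16: +40 → 40 < 110
  N8: +50 → 50 < 60
Round 2 — N13 buckles.
  N10: +50 → 50 ≥ 50
Round 3 — N10 buckles.
  N16: +35 → 75 < 110
  N21: +40 → 40 < 80
  N25: +65 → 65 ≥ 10
  N7: +70 → 70 ≥ 70
  N8: +80 → 130 ≥ 60
Round 4 — N25, N7, N8 buckle.
  N14: +25 → 25 < 60
  N21: +30+35 → 105 ≥ 80
Round 5 — N21 buckles.
  N16: +55 → 130 ≥ 110
Round 6 — N16 buckles.
No further bucklings.

yes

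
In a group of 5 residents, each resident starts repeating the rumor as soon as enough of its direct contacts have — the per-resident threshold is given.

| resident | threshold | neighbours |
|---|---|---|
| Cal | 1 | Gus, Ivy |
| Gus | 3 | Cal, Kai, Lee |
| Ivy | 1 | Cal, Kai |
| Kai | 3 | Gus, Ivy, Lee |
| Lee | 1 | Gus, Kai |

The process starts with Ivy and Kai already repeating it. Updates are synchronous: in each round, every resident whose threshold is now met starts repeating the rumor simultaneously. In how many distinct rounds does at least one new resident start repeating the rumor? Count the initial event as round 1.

Round 1 — Ivy, Kai start repeating the rumor (initial).
Round 2 — checking thresholds:
  Cal: 1 of 2 neighbours ≥ 1, starts repeating the rumor.
  Gus: 1 of 3 neighbours < 3, holds.
  Lee: 1 of 2 neighbours ≥ 1, starts repeating the rumor.
Round 3 — checking thresholds:
  Gus: 3 of 3 neighbours ≥ 3, starts repeating the rumor.
Round 4 — no new spreads; cascade stops.

3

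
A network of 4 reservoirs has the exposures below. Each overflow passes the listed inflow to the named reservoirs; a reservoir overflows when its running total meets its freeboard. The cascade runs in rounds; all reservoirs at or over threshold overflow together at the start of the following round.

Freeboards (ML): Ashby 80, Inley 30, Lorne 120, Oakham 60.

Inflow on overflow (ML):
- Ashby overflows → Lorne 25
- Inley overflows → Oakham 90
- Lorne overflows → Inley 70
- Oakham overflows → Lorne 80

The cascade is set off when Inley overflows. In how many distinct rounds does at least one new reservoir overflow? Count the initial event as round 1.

Round 1 — Inley overflows (initial).
  Oakham: +90 → 90 ≥ 60
Round 2 — Oakham overflows.
  Lorne: +80 → 80 < 120
No further overflows.

2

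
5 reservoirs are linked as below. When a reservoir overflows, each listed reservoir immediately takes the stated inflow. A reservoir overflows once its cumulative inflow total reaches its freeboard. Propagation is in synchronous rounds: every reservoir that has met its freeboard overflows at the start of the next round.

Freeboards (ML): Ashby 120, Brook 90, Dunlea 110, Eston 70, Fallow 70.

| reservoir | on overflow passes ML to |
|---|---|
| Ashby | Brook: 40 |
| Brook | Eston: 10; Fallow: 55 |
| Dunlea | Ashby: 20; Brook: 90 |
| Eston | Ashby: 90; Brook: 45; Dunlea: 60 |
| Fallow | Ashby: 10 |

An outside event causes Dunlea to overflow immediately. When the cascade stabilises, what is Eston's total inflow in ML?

10

Round 1 — Dunlea overflows (initial).
  Ashby: +20 → 20 < 120
  Brook: +90 → 90 ≥ 90
Round 2 — Brook overflows.
  Eston: +10 → 10 < 70
  Fallow: +55 → 55 < 70
No further overflows.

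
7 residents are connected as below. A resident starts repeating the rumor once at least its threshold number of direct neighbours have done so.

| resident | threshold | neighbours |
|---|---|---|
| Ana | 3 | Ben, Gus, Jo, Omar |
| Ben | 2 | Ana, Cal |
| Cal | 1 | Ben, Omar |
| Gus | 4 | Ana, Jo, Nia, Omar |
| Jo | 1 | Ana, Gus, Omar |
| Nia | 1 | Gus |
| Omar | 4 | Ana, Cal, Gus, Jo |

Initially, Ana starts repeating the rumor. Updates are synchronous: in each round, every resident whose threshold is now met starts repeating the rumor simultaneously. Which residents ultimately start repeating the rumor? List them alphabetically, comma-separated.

Round 1 — Ana starts repeating the rumor (initial).
Round 2 — checking thresholds:
  Ben: 1 of 2 neighbours < 2, below threshold.
  Gus: 1 of 4 neighbours < 4, below threshold.
  Jo: 1 of 3 neighbours ≥ 1, starts repeating the rumor.
  Omar: 1 of 4 neighbours < 4, below threshold.
Round 3 — no new spreads; cascade stops.

Ana, Jo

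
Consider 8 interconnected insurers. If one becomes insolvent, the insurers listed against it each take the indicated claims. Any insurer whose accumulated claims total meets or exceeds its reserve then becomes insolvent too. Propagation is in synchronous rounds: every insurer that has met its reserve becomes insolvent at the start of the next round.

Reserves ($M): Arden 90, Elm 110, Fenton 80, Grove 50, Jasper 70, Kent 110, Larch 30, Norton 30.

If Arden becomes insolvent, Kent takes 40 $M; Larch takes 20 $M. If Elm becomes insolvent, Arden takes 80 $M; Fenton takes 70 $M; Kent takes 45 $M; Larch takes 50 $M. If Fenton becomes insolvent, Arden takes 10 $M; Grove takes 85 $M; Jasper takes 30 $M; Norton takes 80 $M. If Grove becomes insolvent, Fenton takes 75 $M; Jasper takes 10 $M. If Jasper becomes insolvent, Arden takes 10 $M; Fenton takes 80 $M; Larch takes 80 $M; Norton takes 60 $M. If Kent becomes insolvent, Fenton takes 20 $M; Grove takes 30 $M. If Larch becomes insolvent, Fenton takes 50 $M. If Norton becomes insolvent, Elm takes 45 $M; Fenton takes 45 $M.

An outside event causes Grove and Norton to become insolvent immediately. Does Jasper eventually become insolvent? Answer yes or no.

no

Round 1 — Grove, Norton become insolvent (initial).
  Elm: +45 → 45 < 110
  Fenton: +75+45 → 120 ≥ 80
  Jasper: +10 → 10 < 70
Round 2 — Fenton becomes insolvent.
  Arden: +10 → 10 < 90
  Jasper: +30 → 40 < 70
No further insolvencies.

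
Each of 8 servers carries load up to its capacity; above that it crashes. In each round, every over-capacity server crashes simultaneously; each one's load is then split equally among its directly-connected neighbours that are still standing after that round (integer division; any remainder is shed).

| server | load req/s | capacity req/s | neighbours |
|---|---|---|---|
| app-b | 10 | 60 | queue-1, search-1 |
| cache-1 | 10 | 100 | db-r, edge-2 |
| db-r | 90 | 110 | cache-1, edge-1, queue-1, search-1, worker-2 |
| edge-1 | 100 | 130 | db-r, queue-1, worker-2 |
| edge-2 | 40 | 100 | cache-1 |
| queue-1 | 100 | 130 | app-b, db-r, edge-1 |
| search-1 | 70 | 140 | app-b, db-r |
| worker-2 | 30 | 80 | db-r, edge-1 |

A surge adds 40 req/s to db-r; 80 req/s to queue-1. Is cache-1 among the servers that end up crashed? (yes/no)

Round 1 — db-r at 130 > 110; queue-1 at 180 > 130. db-r, queue-1 crash.
  db-r sheds 130 req/s to cache-1, edge-1, search-1, worker-2: 32 each (2 lost).
    cache-1: 10+32 = 42 ≤ 100
    edge-1: 100+32 = 132 > 130
    search-1: 70+32 = 102 ≤ 140
    worker-2: 30+32 = 62 ≤ 80
  queue-1 sheds 180 req/s to app-b, edge-1: 90 each.
    app-b: 10+90 = 100 > 60
    edge-1: 132+90 = 222 > 130
Round 2 — app-b, edge-1 crash.
  app-b sheds 100 req/s to search-1: 100 each.
    search-1: 102+100 = 202 > 140
  edge-1 sheds 222 req/s to worker-2: 222 each.
    worker-2: 62+222 = 284 > 80
Round 3 — search-1, worker-2 crash.
  search-1 sheds 202 req/s: no online neighbours, lost.
  worker-2 sheds 284 req/s: no online neighbours, lost.
No further crashes.

no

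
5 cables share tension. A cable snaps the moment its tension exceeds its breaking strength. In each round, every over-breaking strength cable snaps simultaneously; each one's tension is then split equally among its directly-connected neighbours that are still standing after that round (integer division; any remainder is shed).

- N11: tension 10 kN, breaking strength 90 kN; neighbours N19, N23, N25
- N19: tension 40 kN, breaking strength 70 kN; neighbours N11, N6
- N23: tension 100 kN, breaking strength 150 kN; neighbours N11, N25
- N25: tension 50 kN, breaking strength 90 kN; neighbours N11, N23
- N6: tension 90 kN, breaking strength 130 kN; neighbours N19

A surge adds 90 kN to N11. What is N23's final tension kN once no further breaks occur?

133

Round 1 — N11 at 100 > 90. N11 snaps.
  N11 sheds 100 kN to N19, N23, N25: 33 each (1 lost).
    N19: 40+33 = 73 > 70
    N23: 100+33 = 133 ≤ 150
    N25: 50+33 = 83 ≤ 90
Round 2 — N19 snaps.
  N19 sheds 73 kN to N6: 73 each.
    N6: 90+73 = 163 > 130
Round 3 — N6 snaps.
  N6 sheds 163 kN: no online neighbours, lost.
No further breaks.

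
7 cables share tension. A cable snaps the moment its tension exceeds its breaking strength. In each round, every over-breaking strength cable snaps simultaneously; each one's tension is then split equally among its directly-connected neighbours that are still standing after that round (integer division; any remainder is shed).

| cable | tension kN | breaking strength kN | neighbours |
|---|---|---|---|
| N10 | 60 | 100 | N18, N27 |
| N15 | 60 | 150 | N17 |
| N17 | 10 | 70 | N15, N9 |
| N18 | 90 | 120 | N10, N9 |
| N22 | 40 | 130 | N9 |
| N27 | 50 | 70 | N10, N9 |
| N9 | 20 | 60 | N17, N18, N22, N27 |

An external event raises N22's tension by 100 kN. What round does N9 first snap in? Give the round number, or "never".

2

Round 1 — N22 at 140 > 130. N22 snaps.
  N22 sheds 140 kN to N9: 140 each.
    N9: 20+140 = 160 > 60
Round 2 — N9 snaps.
  N9 sheds 160 kN to N17, N18, N27: 53 each (1 lost).
    N17: 10+53 = 63 ≤ 70
    N18: 90+53 = 143 > 120
    N27: 50+53 = 103 > 70
Round 3 — N18, N27 snap.
  N18 sheds 143 kN to N10: 143 each.
    N10: 60+143 = 203 > 100
  N27 sheds 103 kN to N10: 103 each.
    N10: 203+103 = 306 > 100
Round 4 — N10 snaps.
  N10 sheds 306 kN: no online neighbours, lost.
No further breaks.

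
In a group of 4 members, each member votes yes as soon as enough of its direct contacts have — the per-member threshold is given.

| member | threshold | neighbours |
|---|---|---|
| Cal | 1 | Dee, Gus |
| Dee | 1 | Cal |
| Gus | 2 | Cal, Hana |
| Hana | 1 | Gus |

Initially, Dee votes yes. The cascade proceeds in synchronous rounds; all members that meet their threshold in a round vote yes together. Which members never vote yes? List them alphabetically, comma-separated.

Round 1 — Dee votes yes (initial).
Round 2 — checking thresholds:
  Cal: 1 of 2 neighbours ≥ 1, votes yes.
Round 3 — no new yes votes; cascade stops.

Gus, Hana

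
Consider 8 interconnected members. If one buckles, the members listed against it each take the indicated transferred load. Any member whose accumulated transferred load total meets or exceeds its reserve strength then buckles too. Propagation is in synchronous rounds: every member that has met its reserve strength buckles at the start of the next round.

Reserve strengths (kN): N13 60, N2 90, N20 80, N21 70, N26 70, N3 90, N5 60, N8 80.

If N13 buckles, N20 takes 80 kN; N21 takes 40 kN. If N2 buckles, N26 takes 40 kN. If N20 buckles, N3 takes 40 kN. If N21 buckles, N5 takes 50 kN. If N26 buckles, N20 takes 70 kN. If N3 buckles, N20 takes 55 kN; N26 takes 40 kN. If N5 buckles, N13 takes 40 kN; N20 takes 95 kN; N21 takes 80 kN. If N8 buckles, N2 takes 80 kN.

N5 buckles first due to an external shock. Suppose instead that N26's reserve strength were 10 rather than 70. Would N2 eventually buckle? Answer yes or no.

no

With N26's reserve strength at 10:
Round 1 — N5 buckles (initial).
  N13: +40 → 40 < 60
  N20: +95 → 95 ≥ 80
  N21: +80 → 80 ≥ 70
Round 2 — N20, N21 buckle.
  N3: +40 → 40 < 90
No further bucklings.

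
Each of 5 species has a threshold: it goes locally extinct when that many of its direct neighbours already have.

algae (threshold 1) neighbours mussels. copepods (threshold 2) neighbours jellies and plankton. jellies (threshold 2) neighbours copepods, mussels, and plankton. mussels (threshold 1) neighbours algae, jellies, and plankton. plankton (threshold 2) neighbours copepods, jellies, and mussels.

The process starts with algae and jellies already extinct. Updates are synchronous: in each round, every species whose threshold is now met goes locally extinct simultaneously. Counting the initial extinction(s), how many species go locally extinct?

Round 1 — algae, jellies go locally extinct (initial).
Round 2 — checking thresholds:
  copepods: 1 of 2 neighbours < 2, below threshold.
  mussels: 2 of 3 neighbours ≥ 1, goes locally extinct.
  plankton: 1 of 3 neighbours < 2, below threshold.
Round 3 — checking thresholds:
  copepods: 1 of 2 neighbours < 2, below threshold.
  plankton: 2 of 3 neighbours ≥ 2, goes locally extinct.
Round 4 — checking thresholds:
  copepods: 2 of 2 neighbours ≥ 2, goes locally extinct.
Round 5 — no new extinctions; cascade stops.

5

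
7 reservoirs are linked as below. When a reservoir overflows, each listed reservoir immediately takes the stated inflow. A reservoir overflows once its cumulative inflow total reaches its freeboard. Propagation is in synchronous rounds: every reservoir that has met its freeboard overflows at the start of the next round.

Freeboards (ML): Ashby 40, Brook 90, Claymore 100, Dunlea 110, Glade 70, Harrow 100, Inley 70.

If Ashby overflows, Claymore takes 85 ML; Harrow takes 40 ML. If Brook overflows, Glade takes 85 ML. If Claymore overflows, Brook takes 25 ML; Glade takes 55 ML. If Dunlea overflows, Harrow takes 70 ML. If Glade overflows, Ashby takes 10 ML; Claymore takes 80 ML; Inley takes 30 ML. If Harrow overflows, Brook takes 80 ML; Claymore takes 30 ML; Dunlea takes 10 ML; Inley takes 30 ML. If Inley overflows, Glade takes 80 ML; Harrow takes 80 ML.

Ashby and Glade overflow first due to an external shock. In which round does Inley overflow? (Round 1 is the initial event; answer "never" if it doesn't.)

never

Round 1 — Ashby, Glade overflow (initial).
  Claymore: +85+80 → 165 ≥ 100
  Harrow: +40 → 40 < 100
  Inley: +30 → 30 < 70
Round 2 — Claymore overflows.
  Brook: +25 → 25 < 90
No further overflows.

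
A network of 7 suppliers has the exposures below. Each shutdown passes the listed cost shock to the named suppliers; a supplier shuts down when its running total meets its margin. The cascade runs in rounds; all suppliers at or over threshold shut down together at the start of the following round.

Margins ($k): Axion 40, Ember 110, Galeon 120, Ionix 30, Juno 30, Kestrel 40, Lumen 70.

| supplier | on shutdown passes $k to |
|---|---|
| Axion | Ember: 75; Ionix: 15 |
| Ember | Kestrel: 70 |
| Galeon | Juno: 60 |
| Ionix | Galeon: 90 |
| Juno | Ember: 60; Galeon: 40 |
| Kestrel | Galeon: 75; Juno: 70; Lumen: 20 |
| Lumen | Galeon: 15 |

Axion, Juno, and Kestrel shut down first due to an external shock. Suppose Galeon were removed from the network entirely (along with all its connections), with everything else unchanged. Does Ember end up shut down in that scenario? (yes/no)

With Galeon removed:
Round 1 — Axion, Juno, Kestrel shut down (initial).
  Ember: +75+60 → 135 ≥ 110
  Ionix: +15 → 15 < 30
  Lumen: +20 → 20 < 70
Round 2 — Ember shuts down.
No further shutdowns.

yes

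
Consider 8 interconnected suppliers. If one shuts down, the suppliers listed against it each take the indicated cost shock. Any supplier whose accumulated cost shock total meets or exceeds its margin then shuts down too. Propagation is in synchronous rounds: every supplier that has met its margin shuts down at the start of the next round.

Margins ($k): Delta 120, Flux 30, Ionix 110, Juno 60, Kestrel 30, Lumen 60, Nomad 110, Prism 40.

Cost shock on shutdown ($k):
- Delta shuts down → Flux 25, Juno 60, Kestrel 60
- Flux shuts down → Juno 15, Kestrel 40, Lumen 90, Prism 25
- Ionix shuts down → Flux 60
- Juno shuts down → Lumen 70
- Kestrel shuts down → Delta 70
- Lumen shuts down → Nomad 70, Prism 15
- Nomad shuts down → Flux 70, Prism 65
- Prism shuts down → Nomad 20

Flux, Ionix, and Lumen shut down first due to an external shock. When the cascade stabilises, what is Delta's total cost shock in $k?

70

Round 1 — Flux, Ionix, Lumen shut down (initial).
  Juno: +15 → 15 < 60
  Kestrel: +40 → 40 ≥ 30
  Nomad: +70 → 70 < 110
  Prism: +25+15 → 40 ≥ 40
Round 2 — Kestrel, Prism shut down.
  Delta: +70 → 70 < 120
  Nomad: +20 → 90 < 110
No further shutdowns.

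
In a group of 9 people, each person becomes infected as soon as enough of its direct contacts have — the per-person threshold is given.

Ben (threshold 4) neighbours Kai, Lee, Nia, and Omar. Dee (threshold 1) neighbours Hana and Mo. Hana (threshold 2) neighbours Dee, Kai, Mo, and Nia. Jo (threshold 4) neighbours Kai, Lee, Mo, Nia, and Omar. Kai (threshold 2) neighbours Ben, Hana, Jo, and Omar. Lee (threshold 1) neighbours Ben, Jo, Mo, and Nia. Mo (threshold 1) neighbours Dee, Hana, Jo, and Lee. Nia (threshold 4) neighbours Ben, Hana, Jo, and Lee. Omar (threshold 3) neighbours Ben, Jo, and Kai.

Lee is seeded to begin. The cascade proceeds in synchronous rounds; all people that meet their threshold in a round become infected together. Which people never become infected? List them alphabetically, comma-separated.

Ben, Jo, Kai, Nia, Omar

Round 1 — Lee becomes infected (initial).
Round 2 — checking thresholds:
  Ben: 1 of 4 neighbours < 4, not yet.
  Jo: 1 of 5 neighbours < 4, not yet.
  Mo: 1 of 4 neighbours ≥ 1, becomes infected.
  Nia: 1 of 4 neighbours < 4, not yet.
Round 3 — checking thresholds:
  Ben: 1 of 4 neighbours < 4, not yet.
  Dee: 1 of 2 neighbours ≥ 1, becomes infected.
  Hana: 1 of 4 neighbours < 2, not yet.
  Jo: 2 of 5 neighbours < 4, not yet.
  Nia: 1 of 4 neighbours < 4, not yet.
Round 4 — checking thresholds:
  Ben: 1 of 4 neighbours < 4, not yet.
  Hana: 2 of 4 neighbours ≥ 2, becomes infected.
  Jo: 2 of 5 neighbours < 4, not yet.
  Nia: 1 of 4 neighbours < 4, not yet.
Round 5 — no new infections; cascade stops.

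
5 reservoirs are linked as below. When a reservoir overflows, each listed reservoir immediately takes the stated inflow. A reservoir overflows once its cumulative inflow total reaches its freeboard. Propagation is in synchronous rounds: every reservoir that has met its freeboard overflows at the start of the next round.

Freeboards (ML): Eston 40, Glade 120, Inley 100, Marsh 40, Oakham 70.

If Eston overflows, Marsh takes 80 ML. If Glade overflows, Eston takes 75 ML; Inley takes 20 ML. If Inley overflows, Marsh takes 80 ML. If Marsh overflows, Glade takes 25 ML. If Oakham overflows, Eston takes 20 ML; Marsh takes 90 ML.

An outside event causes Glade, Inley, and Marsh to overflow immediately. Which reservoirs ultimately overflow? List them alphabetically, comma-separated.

Round 1 — Glade, Inley, Marsh overflow (initial).
  Eston: +75 → 75 ≥ 40
Round 2 — Eston overflows.
No further overflows.

Eston, Glade, Inley, Marsh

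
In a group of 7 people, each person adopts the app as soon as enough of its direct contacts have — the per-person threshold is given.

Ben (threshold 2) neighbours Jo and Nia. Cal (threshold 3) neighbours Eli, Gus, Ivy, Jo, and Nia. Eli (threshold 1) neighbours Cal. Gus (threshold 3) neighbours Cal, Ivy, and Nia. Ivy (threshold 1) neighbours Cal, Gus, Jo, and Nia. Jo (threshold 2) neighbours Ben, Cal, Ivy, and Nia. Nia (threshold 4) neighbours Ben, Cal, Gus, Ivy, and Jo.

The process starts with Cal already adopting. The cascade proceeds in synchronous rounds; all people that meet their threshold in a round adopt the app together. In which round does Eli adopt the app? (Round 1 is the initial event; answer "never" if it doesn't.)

Round 1 — Cal adopts the app (initial).
Round 2 — checking thresholds:
  Eli: 1 of 1 neighbours ≥ 1, adopts the app.
  Gus: 1 of 3 neighbours < 3, not yet.
  Ivy: 1 of 4 neighbours ≥ 1, adopts the app.
  Jo: 1 of 4 neighbours < 2, not yet.
  Nia: 1 of 5 neighbours < 4, not yet.
Round 3 — checking thresholds:
  Gus: 2 of 3 neighbours < 3, not yet.
  Jo: 2 of 4 neighbours ≥ 2, adopts the app.
  Nia: 2 of 5 neighbours < 4, not yet.
Round 4 — no new adoptions; cascade stops.

2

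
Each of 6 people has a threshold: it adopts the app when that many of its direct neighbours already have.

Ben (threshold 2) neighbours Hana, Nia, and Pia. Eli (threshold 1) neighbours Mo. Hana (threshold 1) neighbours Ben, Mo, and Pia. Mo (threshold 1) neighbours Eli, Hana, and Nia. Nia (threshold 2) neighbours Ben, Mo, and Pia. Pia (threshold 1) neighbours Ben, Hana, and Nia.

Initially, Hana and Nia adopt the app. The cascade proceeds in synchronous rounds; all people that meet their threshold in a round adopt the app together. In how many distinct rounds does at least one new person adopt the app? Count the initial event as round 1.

3

Round 1 — Hana, Nia adopt the app (initial).
Round 2 — checking thresholds:
  Ben: 2 of 3 neighbours ≥ 2, adopts the app.
  Mo: 2 of 3 neighbours ≥ 1, adopts the app.
  Pia: 2 of 3 neighbours ≥ 1, adopts the app.
Round 3 — checking thresholds:
  Eli: 1 of 1 neighbours ≥ 1, adopts the app.
Round 4 — no new adoptions; cascade stops.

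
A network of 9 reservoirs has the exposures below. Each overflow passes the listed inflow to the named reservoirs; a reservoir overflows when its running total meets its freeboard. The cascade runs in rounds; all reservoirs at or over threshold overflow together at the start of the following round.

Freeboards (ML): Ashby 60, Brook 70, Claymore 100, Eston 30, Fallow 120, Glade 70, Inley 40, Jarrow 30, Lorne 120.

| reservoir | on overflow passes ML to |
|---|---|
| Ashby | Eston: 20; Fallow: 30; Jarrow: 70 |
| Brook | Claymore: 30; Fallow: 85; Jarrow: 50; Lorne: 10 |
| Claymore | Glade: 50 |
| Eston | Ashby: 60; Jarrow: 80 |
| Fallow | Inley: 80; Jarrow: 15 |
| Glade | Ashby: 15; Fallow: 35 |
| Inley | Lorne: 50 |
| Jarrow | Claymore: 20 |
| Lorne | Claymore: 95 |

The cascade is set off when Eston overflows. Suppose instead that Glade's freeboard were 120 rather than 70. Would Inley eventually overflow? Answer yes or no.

With Glade's freeboard at 120:
Round 1 — Eston overflows (initial).
  Ashby: +60 → 60 ≥ 60
  Jarrow: +80 → 80 ≥ 30
Round 2 — Ashby, Jarrow overflow.
  Claymore: +20 → 20 < 100
  Fallow: +30 → 30 < 120
No further overflows.

no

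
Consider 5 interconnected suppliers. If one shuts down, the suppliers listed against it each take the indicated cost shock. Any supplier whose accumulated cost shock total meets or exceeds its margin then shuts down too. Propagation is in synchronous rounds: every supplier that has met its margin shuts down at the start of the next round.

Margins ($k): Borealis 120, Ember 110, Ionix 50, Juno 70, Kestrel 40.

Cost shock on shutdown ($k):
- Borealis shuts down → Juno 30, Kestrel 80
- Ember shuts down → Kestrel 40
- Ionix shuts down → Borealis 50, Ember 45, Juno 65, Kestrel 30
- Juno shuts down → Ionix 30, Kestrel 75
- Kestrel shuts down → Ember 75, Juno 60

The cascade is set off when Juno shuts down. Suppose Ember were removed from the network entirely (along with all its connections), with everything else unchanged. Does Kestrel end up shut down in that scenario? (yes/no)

yes

With Ember removed:
Round 1 — Juno shuts down (initial).
  Ionix: +30 → 30 < 50
  Kestrel: +75 → 75 ≥ 40
Round 2 — Kestrel shuts down.
No further shutdowns.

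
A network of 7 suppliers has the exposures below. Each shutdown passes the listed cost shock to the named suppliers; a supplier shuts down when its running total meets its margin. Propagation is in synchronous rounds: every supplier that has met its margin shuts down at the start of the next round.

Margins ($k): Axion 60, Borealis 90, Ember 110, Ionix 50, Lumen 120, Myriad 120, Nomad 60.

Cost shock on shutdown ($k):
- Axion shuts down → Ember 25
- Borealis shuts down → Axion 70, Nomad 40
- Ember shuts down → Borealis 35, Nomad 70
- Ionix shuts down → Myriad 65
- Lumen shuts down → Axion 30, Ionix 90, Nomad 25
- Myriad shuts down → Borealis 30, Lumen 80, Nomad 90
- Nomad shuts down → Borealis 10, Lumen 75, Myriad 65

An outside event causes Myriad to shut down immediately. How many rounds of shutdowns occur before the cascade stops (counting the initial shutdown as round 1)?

4

Round 1 — Myriad shuts down (initial).
  Borealis: +30 → 30 < 90
  Lumen: +80 → 80 < 120
  Nomad: +90 → 90 ≥ 60
Round 2 — Nomad shuts down.
  Borealis: +10 → 40 < 90
  Lumen: +75 → 155 ≥ 120
Round 3 — Lumen shuts down.
  Axion: +30 → 30 < 60
  Ionix: +90 → 90 ≥ 50
Round 4 — Ionix shuts down.
No further shutdowns.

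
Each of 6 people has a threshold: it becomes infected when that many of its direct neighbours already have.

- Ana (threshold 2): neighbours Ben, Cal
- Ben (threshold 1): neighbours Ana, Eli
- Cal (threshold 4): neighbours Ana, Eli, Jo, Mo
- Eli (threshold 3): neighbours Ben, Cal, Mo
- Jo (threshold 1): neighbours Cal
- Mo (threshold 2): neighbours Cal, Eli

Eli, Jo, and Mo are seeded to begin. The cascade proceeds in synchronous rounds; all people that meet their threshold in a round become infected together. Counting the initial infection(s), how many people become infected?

Round 1 — Eli, Jo, Mo become infected (initial).
Round 2 — checking thresholds:
  Ben: 1 of 2 neighbours ≥ 1, becomes infected.
  Cal: 3 of 4 neighbours < 4, not yet.
Round 3 — no new infections; cascade stops.

4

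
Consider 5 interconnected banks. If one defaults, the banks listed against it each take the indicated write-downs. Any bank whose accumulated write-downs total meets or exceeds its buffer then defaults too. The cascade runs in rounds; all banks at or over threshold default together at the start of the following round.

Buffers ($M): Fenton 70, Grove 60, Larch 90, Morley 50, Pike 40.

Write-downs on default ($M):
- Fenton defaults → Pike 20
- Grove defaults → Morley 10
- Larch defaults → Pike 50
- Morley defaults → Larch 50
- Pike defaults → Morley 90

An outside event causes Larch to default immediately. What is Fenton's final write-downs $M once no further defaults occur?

Round 1 — Larch defaults (initial).
  Pike: +50 → 50 ≥ 40
Round 2 — Pike defaults.
  Morley: +90 → 90 ≥ 50
Round 3 — Morley defaults.
No further defaults.

0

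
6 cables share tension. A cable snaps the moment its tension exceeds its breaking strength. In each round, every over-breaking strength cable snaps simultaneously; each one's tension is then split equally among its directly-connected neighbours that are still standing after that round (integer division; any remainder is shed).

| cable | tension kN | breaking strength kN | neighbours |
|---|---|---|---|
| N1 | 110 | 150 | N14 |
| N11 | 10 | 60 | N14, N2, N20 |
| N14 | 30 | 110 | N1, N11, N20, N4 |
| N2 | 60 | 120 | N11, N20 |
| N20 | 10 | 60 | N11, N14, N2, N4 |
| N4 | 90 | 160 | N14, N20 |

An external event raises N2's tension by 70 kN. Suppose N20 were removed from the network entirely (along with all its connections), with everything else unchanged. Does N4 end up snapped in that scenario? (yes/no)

yes

With N20 removed:
Round 1 — N2 at 130 > 120. N2 snaps.
  N2 sheds 130 kN to N11: 130 each.
    N11: 10+130 = 140 > 60
Round 2 — N11 snaps.
  N11 sheds 140 kN to N14: 140 each.
    N14: 30+140 = 170 > 110
Round 3 — N14 snaps.
  N14 sheds 170 kN to N1, N4: 85 each.
    N1: 110+85 = 195 > 150
    N4: 90+85 = 175 > 160
Round 4 — N1, N4 snap.
  N1 sheds 195 kN: no online neighbours, lost.
  N4 sheds 175 kN: no online neighbours, lost.
No further breaks.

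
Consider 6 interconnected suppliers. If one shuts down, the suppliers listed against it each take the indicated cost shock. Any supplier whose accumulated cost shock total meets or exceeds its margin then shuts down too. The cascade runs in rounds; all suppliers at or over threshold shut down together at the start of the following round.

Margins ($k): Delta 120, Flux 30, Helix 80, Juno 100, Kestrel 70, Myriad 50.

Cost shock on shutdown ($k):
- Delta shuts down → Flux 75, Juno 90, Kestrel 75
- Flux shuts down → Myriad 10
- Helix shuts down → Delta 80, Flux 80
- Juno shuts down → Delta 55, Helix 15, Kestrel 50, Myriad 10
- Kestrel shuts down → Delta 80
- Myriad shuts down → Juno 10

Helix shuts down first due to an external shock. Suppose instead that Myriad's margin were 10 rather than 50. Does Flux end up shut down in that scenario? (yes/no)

yes

With Myriad's margin at 10:
Round 1 — Helix shuts down (initial).
  Delta: +80 → 80 < 120
  Flux: +80 → 80 ≥ 30
Round 2 — Flux shuts down.
  Myriad: +10 → 10 ≥ 10
Round 3 — Myriad shuts down.
  Juno: +10 → 10 < 100
No further shutdowns.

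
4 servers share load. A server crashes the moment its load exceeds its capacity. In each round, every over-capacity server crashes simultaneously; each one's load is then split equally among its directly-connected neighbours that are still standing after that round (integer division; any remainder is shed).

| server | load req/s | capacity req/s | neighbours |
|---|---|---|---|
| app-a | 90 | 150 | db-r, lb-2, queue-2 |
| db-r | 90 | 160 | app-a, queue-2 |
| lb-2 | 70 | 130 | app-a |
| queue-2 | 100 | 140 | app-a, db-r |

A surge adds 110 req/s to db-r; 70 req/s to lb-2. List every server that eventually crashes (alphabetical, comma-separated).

Round 1 — db-r at 200 > 160; lb-2 at 140 > 130. db-r, lb-2 crash.
  db-r sheds 200 req/s to app-a, queue-2: 100 each.
    app-a: 90+100 = 190 > 150
    queue-2: 100+100 = 200 > 140
  lb-2 sheds 140 req/s to app-a: 140 each.
    app-a: 190+140 = 330 > 150
Round 2 — app-a, queue-2 crash.
  app-a sheds 330 req/s: no online neighbours, lost.
  queue-2 sheds 200 req/s: no online neighbours, lost.
No further crashes.

app-a, db-r, lb-2, queue-2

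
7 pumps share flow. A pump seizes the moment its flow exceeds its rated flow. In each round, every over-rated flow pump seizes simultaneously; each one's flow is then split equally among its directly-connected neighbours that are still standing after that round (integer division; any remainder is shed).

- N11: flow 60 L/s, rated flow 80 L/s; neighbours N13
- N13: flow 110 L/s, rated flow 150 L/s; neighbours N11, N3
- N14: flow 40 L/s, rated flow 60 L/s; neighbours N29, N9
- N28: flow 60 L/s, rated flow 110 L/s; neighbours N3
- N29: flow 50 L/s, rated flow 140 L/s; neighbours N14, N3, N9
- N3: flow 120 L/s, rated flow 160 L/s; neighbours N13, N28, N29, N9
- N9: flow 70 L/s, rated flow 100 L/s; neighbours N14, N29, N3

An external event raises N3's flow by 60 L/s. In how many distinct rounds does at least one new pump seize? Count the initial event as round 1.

Round 1 — N3 at 180 > 160. N3 seizes.
  N3 sheds 180 L/s to N13, N28, N29, N9: 45 each.
    N13: 110+45 = 155 > 150
    N28: 60+45 = 105 ≤ 110
    N29: 50+45 = 95 ≤ 140
    N9: 70+45 = 115 > 100
Round 2 — N13, N9 seize.
  N13 sheds 155 L/s to N11: 155 each.
    N11: 60+155 = 215 > 80
  N9 sheds 115 L/s to N14, N29: 57 each (1 lost).
    N14: 40+57 = 97 > 60
    N29: 95+57 = 152 > 140
Round 3 — N11, N14, N29 seize.
  N11 sheds 215 L/s: no online neighbours, lost.
  N14 sheds 97 L/s: no online neighbours, lost.
  N29 sheds 152 L/s: no online neighbours, lost.
No further seizures.

3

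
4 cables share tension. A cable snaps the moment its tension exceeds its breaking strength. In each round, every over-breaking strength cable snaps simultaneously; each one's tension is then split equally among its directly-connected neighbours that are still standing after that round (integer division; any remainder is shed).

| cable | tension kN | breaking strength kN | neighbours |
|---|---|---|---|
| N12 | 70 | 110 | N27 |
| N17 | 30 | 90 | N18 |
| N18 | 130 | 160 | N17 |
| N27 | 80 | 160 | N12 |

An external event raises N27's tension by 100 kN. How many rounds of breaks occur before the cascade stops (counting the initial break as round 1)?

2

Round 1 — N27 at 180 > 160. N27 snaps.
  N27 sheds 180 kN to N12: 180 each.
    N12: 70+180 = 250 > 110
Round 2 — N12 snaps.
  N12 sheds 250 kN: no online neighbours, lost.
No further breaks.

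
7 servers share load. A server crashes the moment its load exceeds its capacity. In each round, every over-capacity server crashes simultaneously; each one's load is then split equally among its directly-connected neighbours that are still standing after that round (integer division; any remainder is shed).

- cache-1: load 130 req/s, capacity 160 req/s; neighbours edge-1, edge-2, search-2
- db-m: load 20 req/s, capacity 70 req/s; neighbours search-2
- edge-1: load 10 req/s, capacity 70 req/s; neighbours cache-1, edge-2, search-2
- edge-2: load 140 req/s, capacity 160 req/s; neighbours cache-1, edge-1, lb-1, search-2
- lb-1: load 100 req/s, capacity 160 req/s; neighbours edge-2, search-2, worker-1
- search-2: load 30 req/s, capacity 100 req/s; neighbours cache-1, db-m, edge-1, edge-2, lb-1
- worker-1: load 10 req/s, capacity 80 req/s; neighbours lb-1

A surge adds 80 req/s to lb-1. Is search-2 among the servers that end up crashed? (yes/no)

yes

Round 1 — lb-1 at 180 > 160. lb-1 crashes.
  lb-1 sheds 180 req/s to edge-2, search-2, worker-1: 60 each.
    edge-2: 140+60 = 200 > 160
    search-2: 30+60 = 90 ≤ 100
    worker-1: 10+60 = 70 ≤ 80
Round 2 — edge-2 crashes.
  edge-2 sheds 200 req/s to cache-1, edge-1, search-2: 66 each (2 lost).
    cache-1: 130+66 = 196 > 160
    edge-1: 10+66 = 76 > 70
    search-2: 90+66 = 156 > 100
Round 3 — cache-1, edge-1, search-2 crash.
  cache-1 sheds 196 req/s: no online neighbours, lost.
  edge-1 sheds 76 req/s: no online neighbours, lost.
  search-2 sheds 156 req/s to db-m: 156 each.
    db-m: 20+156 = 176 > 70
Round 4 — db-m crashes.
  db-m sheds 176 req/s: no online neighbours, lost.
No further crashes.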